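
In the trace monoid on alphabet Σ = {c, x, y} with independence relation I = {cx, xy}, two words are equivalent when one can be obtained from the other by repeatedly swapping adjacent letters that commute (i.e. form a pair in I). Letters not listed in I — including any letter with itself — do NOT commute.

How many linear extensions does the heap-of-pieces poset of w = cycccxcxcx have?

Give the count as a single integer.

#0=c has no predecessor
#1=y depends on [0:c]
#2=c depends on [1:y]
#3=c depends on [2:c]
#4=c depends on [3:c]
#5=x has no predecessor
#6=c depends on [4:c]
#7=x depends on [5:x]
#8=c depends on [6:c]
#9=x depends on [7:x]
sources: [0:c, 5:x]
N(rest) = Σ N(rest − s) over sources s of rest; N(one piece) = 1:
  size 1 → [8]=1  [9]=1
  size 2 → [6,8]=1  [7,9]=1  [8,9]=2
  size 3 → [4,6,8]=1  [5,7,9]=1  [6,8,9]=3  [7,8,9]=3
  size 4 → [3,4,6,8]=1  [4,6,8,9]=4  [5,7,8,9]=4  [6,7,8,9]=6
  size 5 → [2,3,4,6,8]=1  [3,4,6,8,9]=5  [4,6,7,8,9]=10  [5,6,7,8,9]=10
  size 6 → [1,2,3,4,6,8]=1  [2,3,4,6,8,9]=6  [3,4,6,7,8,9]=15  [4,5,6,7,8,9]=20
  size 7 → [0,1,2,3,4,6,8]=1  [1,2,3,4,6,8,9]=7  [2,3,4,6,7,8,9]=21  [3,4,5,6,7,8,9]=35
  size 8 → [0,1,2,3,4,6,8,9]=8  [1,2,3,4,6,7,8,9]=28  [2,3,4,5,6,7,8,9]=56
  first=0(c) contributes 84
  first=5(x) contributes 36
|[w]| = 120

120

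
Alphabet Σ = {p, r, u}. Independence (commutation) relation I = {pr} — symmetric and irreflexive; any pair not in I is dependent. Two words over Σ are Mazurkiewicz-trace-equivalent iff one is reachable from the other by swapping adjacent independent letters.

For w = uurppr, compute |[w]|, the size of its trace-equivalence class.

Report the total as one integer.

6

#0=u has no predecessor
#1=u depends on [0:u]
#2=r depends on [1:u]
#3=p depends on [1:u]
#4=p depends on [3:p]
#5=r depends on [2:r]
sources: [0:u]
N(rest) = Σ N(rest − s) over sources s of rest; N(one piece) = 1:
  size 1 → [4]=1  [5]=1
  size 2 → [2,5]=1  [3,4]=1  [4,5]=2
  size 3 → [2,4,5]=3  [3,4,5]=3
  size 4 → [2,3,4,5]=6
  first=0(u) contributes 6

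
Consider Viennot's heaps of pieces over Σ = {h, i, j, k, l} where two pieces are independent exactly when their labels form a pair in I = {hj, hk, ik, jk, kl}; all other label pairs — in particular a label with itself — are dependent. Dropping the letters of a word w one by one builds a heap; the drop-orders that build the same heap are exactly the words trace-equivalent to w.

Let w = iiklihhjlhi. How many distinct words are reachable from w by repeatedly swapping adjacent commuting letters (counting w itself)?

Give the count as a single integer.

0(i) covers ∅
1(i) covers 0:i
2(k) covers ∅
3(l) covers 1:i
4(i) covers 3:l
5(h) covers 4:i
6(h) covers 5:h
7(j) covers 4:i
8(l) covers 6:h, 7:j
9(h) covers 8:l
10(i) covers 9:h
floor of heap: 0:i, 2:k
completions by unplaced set U, small U first (add the entries for U minus each lowest piece of U):
  |U|=1: {2}:1  {10}:1
  |U|=2: {2,10}:2  {9,10}:1
  |U|=3: {2,9,10}:3  {8,9,10}:1
  |U|=4: {2,8,9,10}:4  {6,8,9,10}:1  {7,8,9,10}:1
  |U|=5: {2,6,8,9,10}:5  {2,7,8,9,10}:5  {5,6,8,9,10}:1  {6,7,8,9,10}:2
  |U|=6: {2,5,6,8,9,10}:6  {2,6,7,8,9,10}:12  {5,6,7,8,9,10}:3
  |U|=7: {2,5,6,7,8,9,10}:21  {4,5,6,7,8,9,10}:3
  |U|=8: {2,4,5,6,7,8,9,10}:24  {3,4,5,6,7,8,9,10}:3
  |U|=9: {1,3,4,5,6,7,8,9,10}:3  {2,3,4,5,6,7,8,9,10}:27
  start at 0(i): 30
  start at 2(k): 3
sum over floor = 33

33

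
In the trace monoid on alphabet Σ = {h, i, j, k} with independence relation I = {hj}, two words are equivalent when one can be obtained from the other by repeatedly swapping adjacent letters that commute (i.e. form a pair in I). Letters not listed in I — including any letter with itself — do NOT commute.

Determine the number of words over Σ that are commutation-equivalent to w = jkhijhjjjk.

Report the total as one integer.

piece 0:j — minimal
piece 1:k rests on {0:j}
piece 2:h rests on {1:k}
piece 3:i rests on {2:h}
piece 4:j rests on {3:i}
piece 5:h rests on {3:i}
piece 6:j rests on {4:j}
piece 7:j rests on {6:j}
piece 8:j rests on {7:j}
piece 9:k rests on {5:h, 8:j}
minimal pieces: {0:j}
ways to finish when only these pieces remain (= sum over removing one remaining piece with nothing left below it):
  1 left: {9}→1
  2 left: {5,9}→1  {8,9}→1
  3 left: {5,8,9}→2  {7,8,9}→1
  4 left: {5,7,8,9}→3  {6,7,8,9}→1
  5 left: {4,6,7,8,9}→1  {5,6,7,8,9}→4
  6 left: {4,5,6,7,8,9}→5
  7 left: {3,4,5,6,7,8,9}→5
  8 left: {2,3,4,5,6,7,8,9}→5
  placing 0:j first → 5 extensions

5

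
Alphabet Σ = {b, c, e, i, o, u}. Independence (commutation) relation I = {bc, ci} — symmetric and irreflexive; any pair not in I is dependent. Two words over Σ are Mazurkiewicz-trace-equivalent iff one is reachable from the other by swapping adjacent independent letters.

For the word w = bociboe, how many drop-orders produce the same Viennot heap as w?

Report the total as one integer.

0(b) covers ∅
1(o) covers 0:b
2(c) covers 1:o
3(i) covers 1:o
4(b) covers 3:i
5(o) covers 2:c, 4:b
6(e) covers 5:o
floor of heap: 0:b
completions by unplaced set U, small U first (add the entries for U minus each lowest piece of U):
  |U|=1: {6}:1
  |U|=2: {5,6}:1
  |U|=3: {2,5,6}:1  {4,5,6}:1
  |U|=4: {2,4,5,6}:2  {3,4,5,6}:1
  |U|=5: {2,3,4,5,6}:3
  start at 0(b): 3

3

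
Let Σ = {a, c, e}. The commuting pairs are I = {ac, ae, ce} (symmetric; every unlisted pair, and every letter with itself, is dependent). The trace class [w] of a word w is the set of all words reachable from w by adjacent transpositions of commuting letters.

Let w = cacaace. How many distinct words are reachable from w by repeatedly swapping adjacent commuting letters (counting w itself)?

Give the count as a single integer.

140

piece 0:c — minimal
piece 1:a — minimal
piece 2:c rests on {0:c}
piece 3:a rests on {1:a}
piece 4:a rests on {3:a}
piece 5:c rests on {2:c}
piece 6:e — minimal
minimal pieces: {0:c, 1:a, 6:e}
ways to finish when only these pieces remain (= sum over removing one remaining piece with nothing left below it):
  1 left: {4}→1  {5}→1  {6}→1
  2 left: {2,5}→1  {3,4}→1  {4,5}→2  {4,6}→2  {5,6}→2
  3 left: {0,2,5}→1  {1,3,4}→1  {2,4,5}→3  {2,5,6}→3  {3,4,5}→3  {3,4,6}→3  {4,5,6}→6
  4 left: {0,2,4,5}→4  {0,2,5,6}→4  {1,3,4,5}→4  {1,3,4,6}→4  {2,3,4,5}→6  {2,4,5,6}→12  {3,4,5,6}→12
  5 left: {0,2,3,4,5}→10  {0,2,4,5,6}→20  {1,2,3,4,5}→10  {1,3,4,5,6}→20  {2,3,4,5,6}→30
  placing 0:c first → 60 extensions
  placing 1:a first → 60 extensions
  placing 6:e first → 20 extensions
total linear extensions = 140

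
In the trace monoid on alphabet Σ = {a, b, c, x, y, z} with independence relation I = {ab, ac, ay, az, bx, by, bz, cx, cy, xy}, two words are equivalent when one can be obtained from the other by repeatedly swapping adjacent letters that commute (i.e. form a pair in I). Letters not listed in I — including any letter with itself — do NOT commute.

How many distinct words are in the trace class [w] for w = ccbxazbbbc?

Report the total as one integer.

#0=c has no predecessor
#1=c depends on [0:c]
#2=b depends on [1:c]
#3=x has no predecessor
#4=a depends on [3:x]
#5=z depends on [1:c, 3:x]
#6=b depends on [2:b]
#7=b depends on [6:b]
#8=b depends on [7:b]
#9=c depends on [5:z, 8:b]
sources: [0:c, 3:x]
N(rest) = Σ N(rest − s) over sources s of rest; N(one piece) = 1:
  size 1 → [4]=1  [9]=1
  size 2 → [4,9]=2  [5,9]=1  [8,9]=1
  size 3 → [4,5,9]=3  [4,8,9]=3  [5,8,9]=2  [7,8,9]=1
  size 4 → [3,4,5,9]=3  [4,5,8,9]=8  [4,7,8,9]=4  [5,7,8,9]=3  [6,7,8,9]=1
  size 5 → [2,6,7,8,9]=1  [3,4,5,8,9]=11  [4,5,7,8,9]=15  [4,6,7,8,9]=5  [5,6,7,8,9]=4
  size 6 → [2,4,6,7,8,9]=6  [2,5,6,7,8,9]=5  [3,4,5,7,8,9]=26  [4,5,6,7,8,9]=24
  size 7 → [1,2,5,6,7,8,9]=5  [2,4,5,6,7,8,9]=35  [3,4,5,6,7,8,9]=50
  size 8 → [0,1,2,5,6,7,8,9]=5  [1,2,4,5,6,7,8,9]=40  [2,3,4,5,6,7,8,9]=85
  first=0(c) contributes 125
  first=3(x) contributes 45
|[w]| = 170

170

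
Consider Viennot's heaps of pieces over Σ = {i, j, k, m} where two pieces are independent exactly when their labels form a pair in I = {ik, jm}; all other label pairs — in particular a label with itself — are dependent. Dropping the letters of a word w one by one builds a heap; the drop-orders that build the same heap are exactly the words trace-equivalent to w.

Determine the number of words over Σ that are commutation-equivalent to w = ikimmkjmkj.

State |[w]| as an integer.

0(i) covers ∅
1(k) covers ∅
2(i) covers 0:i
3(m) covers 1:k, 2:i
4(m) covers 3:m
5(k) covers 4:m
6(j) covers 5:k
7(m) covers 5:k
8(k) covers 6:j, 7:m
9(j) covers 8:k
floor of heap: 0:i, 1:k
completions by unplaced set U, small U first (add the entries for U minus each lowest piece of U):
  |U|=1: {9}:1
  |U|=2: {8,9}:1
  |U|=3: {6,8,9}:1  {7,8,9}:1
  |U|=4: {6,7,8,9}:2
  |U|=5: {5,6,7,8,9}:2
  |U|=6: {4,5,6,7,8,9}:2
  |U|=7: {3,4,5,6,7,8,9}:2
  |U|=8: {1,3,4,5,6,7,8,9}:2  {2,3,4,5,6,7,8,9}:2
  start at 0(i): 4
  start at 1(k): 2
sum over floor = 6

6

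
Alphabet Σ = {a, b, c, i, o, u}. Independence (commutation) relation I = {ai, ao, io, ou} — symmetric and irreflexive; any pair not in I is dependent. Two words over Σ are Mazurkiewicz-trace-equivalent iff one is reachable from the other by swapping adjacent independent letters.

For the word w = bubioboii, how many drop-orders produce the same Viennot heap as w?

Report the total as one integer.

6

drop 0:b onto floor
drop 1:u onto {0:b}
drop 2:b onto {1:u}
drop 3:i onto {2:b}
drop 4:o onto {2:b}
drop 5:b onto {3:i, 4:o}
drop 6:o onto {5:b}
drop 7:i onto {5:b}
drop 8:i onto {7:i}
ground layer = {0:b}
drop-orders for the pieces not yet dropped (sum over which currently-grounded one goes next):
  1 to go: {6} 1  {8} 1
  2 to go: {6,8} 2  {7,8} 1
  3 to go: {6,7,8} 3
  4 to go: {5,6,7,8} 3
  5 to go: {3,5,6,7,8} 3  {4,5,6,7,8} 3
  6 to go: {3,4,5,6,7,8} 6
  7 to go: {2,3,4,5,6,7,8} 6
  if 0:b drops first: 6 orders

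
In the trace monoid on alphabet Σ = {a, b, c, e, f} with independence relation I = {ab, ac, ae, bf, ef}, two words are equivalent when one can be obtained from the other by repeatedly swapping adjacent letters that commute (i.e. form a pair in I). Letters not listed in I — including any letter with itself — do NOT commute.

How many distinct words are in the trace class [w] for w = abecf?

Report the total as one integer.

4

drop 0:a onto floor
drop 1:b onto floor
drop 2:e onto {1:b}
drop 3:c onto {2:e}
drop 4:f onto {0:a, 3:c}
ground layer = {0:a, 1:b}
drop-orders for the pieces not yet dropped (sum over which currently-grounded one goes next):
  1 to go: {4} 1
  2 to go: {0,4} 1  {3,4} 1
  3 to go: {0,3,4} 2  {2,3,4} 1
  if 0:a drops first: 1 orders
  if 1:b drops first: 3 orders
heap linearizations: 4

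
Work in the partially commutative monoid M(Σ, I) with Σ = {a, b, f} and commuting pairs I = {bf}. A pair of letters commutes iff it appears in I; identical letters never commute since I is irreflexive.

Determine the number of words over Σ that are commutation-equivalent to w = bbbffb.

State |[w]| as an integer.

0(b) covers ∅
1(b) covers 0:b
2(b) covers 1:b
3(f) covers ∅
4(f) covers 3:f
5(b) covers 2:b
floor of heap: 0:b, 3:f
completions by unplaced set U, small U first (add the entries for U minus each lowest piece of U):
  |U|=1: {4}:1  {5}:1
  |U|=2: {2,5}:1  {3,4}:1  {4,5}:2
  |U|=3: {1,2,5}:1  {2,4,5}:3  {3,4,5}:3
  |U|=4: {0,1,2,5}:1  {1,2,4,5}:4  {2,3,4,5}:6
  start at 0(b): 10
  start at 3(f): 5
sum over floor = 15

15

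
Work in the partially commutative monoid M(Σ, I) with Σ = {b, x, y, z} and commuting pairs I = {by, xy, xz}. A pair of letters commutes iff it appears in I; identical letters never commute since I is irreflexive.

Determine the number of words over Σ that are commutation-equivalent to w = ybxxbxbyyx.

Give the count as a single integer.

120

0(y) covers ∅
1(b) covers ∅
2(x) covers 1:b
3(x) covers 2:x
4(b) covers 3:x
5(x) covers 4:b
6(b) covers 5:x
7(y) covers 0:y
8(y) covers 7:y
9(x) covers 6:b
floor of heap: 0:y, 1:b
completions by unplaced set U, small U first (add the entries for U minus each lowest piece of U):
  |U|=1: {8}:1  {9}:1
  |U|=2: {6,9}:1  {7,8}:1  {8,9}:2
  |U|=3: {0,7,8}:1  {5,6,9}:1  {6,8,9}:3  {7,8,9}:3
  |U|=4: {0,7,8,9}:4  {4,5,6,9}:1  {5,6,8,9}:4  {6,7,8,9}:6
  |U|=5: {0,6,7,8,9}:10  {3,4,5,6,9}:1  {4,5,6,8,9}:5  {5,6,7,8,9}:10
  |U|=6: {0,5,6,7,8,9}:20  {2,3,4,5,6,9}:1  {3,4,5,6,8,9}:6  {4,5,6,7,8,9}:15
  |U|=7: {0,4,5,6,7,8,9}:35  {1,2,3,4,5,6,9}:1  {2,3,4,5,6,8,9}:7  {3,4,5,6,7,8,9}:21
  |U|=8: {0,3,4,5,6,7,8,9}:56  {1,2,3,4,5,6,8,9}:8  {2,3,4,5,6,7,8,9}:28
  start at 0(y): 36
  start at 1(b): 84
sum over floor = 120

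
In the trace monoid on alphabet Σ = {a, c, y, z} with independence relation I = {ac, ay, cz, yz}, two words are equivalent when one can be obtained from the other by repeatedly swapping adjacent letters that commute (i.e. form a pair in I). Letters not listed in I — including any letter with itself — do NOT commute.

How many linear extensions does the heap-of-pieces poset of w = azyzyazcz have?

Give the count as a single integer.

#0=a has no predecessor
#1=z depends on [0:a]
#2=y has no predecessor
#3=z depends on [1:z]
#4=y depends on [2:y]
#5=a depends on [3:z]
#6=z depends on [5:a]
#7=c depends on [4:y]
#8=z depends on [6:z]
sources: [0:a, 2:y]
N(rest) = Σ N(rest − s) over sources s of rest; N(one piece) = 1:
  size 1 → [7]=1  [8]=1
  size 2 → [4,7]=1  [6,8]=1  [7,8]=2
  size 3 → [2,4,7]=1  [4,7,8]=3  [5,6,8]=1  [6,7,8]=3
  size 4 → [2,4,7,8]=4  [3,5,6,8]=1  [4,6,7,8]=6  [5,6,7,8]=4
  size 5 → [1,3,5,6,8]=1  [2,4,6,7,8]=10  [3,5,6,7,8]=5  [4,5,6,7,8]=10
  size 6 → [0,1,3,5,6,8]=1  [1,3,5,6,7,8]=6  [2,4,5,6,7,8]=20  [3,4,5,6,7,8]=15
  size 7 → [0,1,3,5,6,7,8]=7  [1,3,4,5,6,7,8]=21  [2,3,4,5,6,7,8]=35
  first=0(a) contributes 56
  first=2(y) contributes 28
|[w]| = 84

84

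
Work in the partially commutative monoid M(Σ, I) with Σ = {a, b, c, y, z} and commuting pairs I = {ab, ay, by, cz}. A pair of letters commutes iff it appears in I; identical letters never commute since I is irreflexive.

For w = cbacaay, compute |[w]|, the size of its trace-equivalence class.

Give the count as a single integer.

piece 0:c — minimal
piece 1:b rests on {0:c}
piece 2:a rests on {0:c}
piece 3:c rests on {1:b, 2:a}
piece 4:a rests on {3:c}
piece 5:a rests on {4:a}
piece 6:y rests on {3:c}
minimal pieces: {0:c}
ways to finish when only these pieces remain (= sum over removing one remaining piece with nothing left below it):
  1 left: {5}→1  {6}→1
  2 left: {4,5}→1  {5,6}→2
  3 left: {4,5,6}→3
  4 left: {3,4,5,6}→3
  5 left: {1,3,4,5,6}→3  {2,3,4,5,6}→3
  placing 0:c first → 6 extensions

6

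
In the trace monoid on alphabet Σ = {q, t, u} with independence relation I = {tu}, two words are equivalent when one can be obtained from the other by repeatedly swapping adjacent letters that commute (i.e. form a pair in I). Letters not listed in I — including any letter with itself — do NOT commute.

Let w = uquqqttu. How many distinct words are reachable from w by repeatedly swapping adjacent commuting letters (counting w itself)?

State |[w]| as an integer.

0(u) covers ∅
1(q) covers 0:u
2(u) covers 1:q
3(q) covers 2:u
4(q) covers 3:q
5(t) covers 4:q
6(t) covers 5:t
7(u) covers 4:q
floor of heap: 0:u
completions by unplaced set U, small U first (add the entries for U minus each lowest piece of U):
  |U|=1: {6}:1  {7}:1
  |U|=2: {5,6}:1  {6,7}:2
  |U|=3: {5,6,7}:3
  |U|=4: {4,5,6,7}:3
  |U|=5: {3,4,5,6,7}:3
  |U|=6: {2,3,4,5,6,7}:3
  start at 0(u): 3

3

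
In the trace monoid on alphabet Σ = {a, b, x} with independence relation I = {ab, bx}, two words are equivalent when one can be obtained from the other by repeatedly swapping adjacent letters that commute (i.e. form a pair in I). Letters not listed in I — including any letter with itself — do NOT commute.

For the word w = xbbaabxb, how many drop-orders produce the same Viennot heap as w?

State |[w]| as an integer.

70

piece 0:x — minimal
piece 1:b — minimal
piece 2:b rests on {1:b}
piece 3:a rests on {0:x}
piece 4:a rests on {3:a}
piece 5:b rests on {2:b}
piece 6:x rests on {4:a}
piece 7:b rests on {5:b}
minimal pieces: {0:x, 1:b}
ways to finish when only these pieces remain (= sum over removing one remaining piece with nothing left below it):
  1 left: {6}→1  {7}→1
  2 left: {4,6}→1  {5,7}→1  {6,7}→2
  3 left: {2,5,7}→1  {3,4,6}→1  {4,6,7}→3  {5,6,7}→3
  4 left: {0,3,4,6}→1  {1,2,5,7}→1  {2,5,6,7}→4  {3,4,6,7}→4  {4,5,6,7}→6
  5 left: {0,3,4,6,7}→5  {1,2,5,6,7}→5  {2,4,5,6,7}→10  {3,4,5,6,7}→10
  6 left: {0,3,4,5,6,7}→15  {1,2,4,5,6,7}→15  {2,3,4,5,6,7}→20
  placing 0:x first → 35 extensions
  placing 1:b first → 35 extensions
total linear extensions = 70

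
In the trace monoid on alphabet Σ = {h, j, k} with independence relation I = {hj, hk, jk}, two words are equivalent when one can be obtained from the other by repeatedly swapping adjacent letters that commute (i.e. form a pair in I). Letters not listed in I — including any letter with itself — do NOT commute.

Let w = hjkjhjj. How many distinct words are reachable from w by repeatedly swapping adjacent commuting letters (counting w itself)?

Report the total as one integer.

105

#0=h has no predecessor
#1=j has no predecessor
#2=k has no predecessor
#3=j depends on [1:j]
#4=h depends on [0:h]
#5=j depends on [3:j]
#6=j depends on [5:j]
sources: [0:h, 1:j, 2:k]
N(rest) = Σ N(rest − s) over sources s of rest; N(one piece) = 1:
  size 1 → [2]=1  [4]=1  [6]=1
  size 2 → [0,4]=1  [2,4]=2  [2,6]=2  [4,6]=2  [5,6]=1
  size 3 → [0,2,4]=3  [0,4,6]=3  [2,4,6]=6  [2,5,6]=3  [3,5,6]=1  [4,5,6]=3
  size 4 → [0,2,4,6]=12  [0,4,5,6]=6  [1,3,5,6]=1  [2,3,5,6]=4  [2,4,5,6]=12  [3,4,5,6]=4
  size 5 → [0,2,4,5,6]=30  [0,3,4,5,6]=10  [1,2,3,5,6]=5  [1,3,4,5,6]=5  [2,3,4,5,6]=20
  first=0(h) contributes 30
  first=1(j) contributes 60
  first=2(k) contributes 15
|[w]| = 105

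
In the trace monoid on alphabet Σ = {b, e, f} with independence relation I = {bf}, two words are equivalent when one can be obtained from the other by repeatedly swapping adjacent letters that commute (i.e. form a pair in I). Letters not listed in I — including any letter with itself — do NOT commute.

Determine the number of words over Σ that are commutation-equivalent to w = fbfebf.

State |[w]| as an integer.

6

#0=f has no predecessor
#1=b has no predecessor
#2=f depends on [0:f]
#3=e depends on [1:b, 2:f]
#4=b depends on [3:e]
#5=f depends on [3:e]
sources: [0:f, 1:b]
N(rest) = Σ N(rest − s) over sources s of rest; N(one piece) = 1:
  size 1 → [4]=1  [5]=1
  size 2 → [4,5]=2
  size 3 → [3,4,5]=2
  size 4 → [1,3,4,5]=2  [2,3,4,5]=2
  first=0(f) contributes 4
  first=1(b) contributes 2
|[w]| = 6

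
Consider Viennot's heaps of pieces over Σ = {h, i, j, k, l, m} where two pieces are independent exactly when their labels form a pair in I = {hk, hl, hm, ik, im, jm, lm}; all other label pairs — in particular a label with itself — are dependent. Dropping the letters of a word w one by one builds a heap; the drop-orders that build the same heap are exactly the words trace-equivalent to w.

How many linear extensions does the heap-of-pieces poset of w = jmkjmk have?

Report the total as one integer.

drop 0:j onto floor
drop 1:m onto floor
drop 2:k onto {0:j, 1:m}
drop 3:j onto {2:k}
drop 4:m onto {2:k}
drop 5:k onto {3:j, 4:m}
ground layer = {0:j, 1:m}
drop-orders for the pieces not yet dropped (sum over which currently-grounded one goes next):
  1 to go: {5} 1
  2 to go: {3,5} 1  {4,5} 1
  3 to go: {3,4,5} 2
  4 to go: {2,3,4,5} 2
  if 0:j drops first: 2 orders
  if 1:m drops first: 2 orders
heap linearizations: 4

4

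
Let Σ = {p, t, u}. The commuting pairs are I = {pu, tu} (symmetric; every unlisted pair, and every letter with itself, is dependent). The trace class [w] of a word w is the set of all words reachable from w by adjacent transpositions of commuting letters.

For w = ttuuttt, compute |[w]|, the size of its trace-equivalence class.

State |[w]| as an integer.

drop 0:t onto floor
drop 1:t onto {0:t}
drop 2:u onto floor
drop 3:u onto {2:u}
drop 4:t onto {1:t}
drop 5:t onto {4:t}
drop 6:t onto {5:t}
ground layer = {0:t, 2:u}
drop-orders for the pieces not yet dropped (sum over which currently-grounded one goes next):
  1 to go: {3} 1  {6} 1
  2 to go: {2,3} 1  {3,6} 2  {5,6} 1
  3 to go: {2,3,6} 3  {3,5,6} 3  {4,5,6} 1
  4 to go: {1,4,5,6} 1  {2,3,5,6} 6  {3,4,5,6} 4
  5 to go: {0,1,4,5,6} 1  {1,3,4,5,6} 5  {2,3,4,5,6} 10
  if 0:t drops first: 15 orders
  if 2:u drops first: 6 orders
heap linearizations: 21

21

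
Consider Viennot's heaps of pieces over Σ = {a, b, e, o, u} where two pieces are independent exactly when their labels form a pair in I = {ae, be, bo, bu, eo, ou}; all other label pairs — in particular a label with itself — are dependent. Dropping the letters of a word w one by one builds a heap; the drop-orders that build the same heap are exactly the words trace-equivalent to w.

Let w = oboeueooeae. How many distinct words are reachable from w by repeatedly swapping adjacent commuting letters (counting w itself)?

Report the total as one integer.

2275

0(o) covers ∅
1(b) covers ∅
2(o) covers 0:o
3(e) covers ∅
4(u) covers 3:e
5(e) covers 4:u
6(o) covers 2:o
7(o) covers 6:o
8(e) covers 5:e
9(a) covers 1:b, 4:u, 7:o
10(e) covers 8:e
floor of heap: 0:o, 1:b, 3:e
completions by unplaced set U, small U first (add the entries for U minus each lowest piece of U):
  |U|=1: {9}:1  {10}:1
  |U|=2: {1,9}:1  {7,9}:1  {8,10}:1  {9,10}:2
  |U|=3: {1,7,9}:2  {1,9,10}:3  {5,8,10}:1  {6,7,9}:1  {7,9,10}:3  {8,9,10}:3
  |U|=4: {1,6,7,9}:3  {1,7,9,10}:8  {1,8,9,10}:6  {2,6,7,9}:1  {5,8,9,10}:4  {6,7,9,10}:4  {7,8,9,10}:6
  |U|=5: {0,2,6,7,9}:1  {1,2,6,7,9}:4  {1,5,8,9,10}:10  {1,6,7,9,10}:15  {1,7,8,9,10}:20  {2,6,7,9,10}:5  {4,5,8,9,10}:4  {5,7,8,9,10}:10  {6,7,8,9,10}:10
  |U|=6: {0,1,2,6,7,9}:5  {0,2,6,7,9,10}:6  {1,2,6,7,9,10}:24  {1,4,5,8,9,10}:14  {1,5,7,8,9,10}:40  {1,6,7,8,9,10}:45  {2,6,7,8,9,10}:15  {3,4,5,8,9,10}:4  {4,5,7,8,9,10}:14  {5,6,7,8,9,10}:20
  |U|=7: {0,1,2,6,7,9,10}:35  {0,2,6,7,8,9,10}:21  {1,2,6,7,8,9,10}:84  {1,3,4,5,8,9,10}:18  {1,4,5,7,8,9,10}:68  {1,5,6,7,8,9,10}:105  {2,5,6,7,8,9,10}:35  {3,4,5,7,8,9,10}:18  {4,5,6,7,8,9,10}:34
  |U|=8: {0,1,2,6,7,8,9,10}:140  {0,2,5,6,7,8,9,10}:56  {1,2,5,6,7,8,9,10}:224  {1,3,4,5,7,8,9,10}:104  {1,4,5,6,7,8,9,10}:207  {2,4,5,6,7,8,9,10}:69  {3,4,5,6,7,8,9,10}:52
  |U|=9: {0,1,2,5,6,7,8,9,10}:420  {0,2,4,5,6,7,8,9,10}:125  {1,2,4,5,6,7,8,9,10}:500  {1,3,4,5,6,7,8,9,10}:363  {2,3,4,5,6,7,8,9,10}:121
  start at 0(o): 984
  start at 1(b): 246
  start at 3(e): 1045
sum over floor = 2275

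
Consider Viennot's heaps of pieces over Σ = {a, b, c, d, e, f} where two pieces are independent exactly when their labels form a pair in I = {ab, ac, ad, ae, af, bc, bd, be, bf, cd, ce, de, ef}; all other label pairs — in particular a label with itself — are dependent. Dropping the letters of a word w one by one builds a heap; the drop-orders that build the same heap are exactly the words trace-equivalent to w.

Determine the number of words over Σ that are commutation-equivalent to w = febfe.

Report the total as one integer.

0(f) covers ∅
1(e) covers ∅
2(b) covers ∅
3(f) covers 0:f
4(e) covers 1:e
floor of heap: 0:f, 1:e, 2:b
completions by unplaced set U, small U first (add the entries for U minus each lowest piece of U):
  |U|=1: {2}:1  {3}:1  {4}:1
  |U|=2: {0,3}:1  {1,4}:1  {2,3}:2  {2,4}:2  {3,4}:2
  |U|=3: {0,2,3}:3  {0,3,4}:3  {1,2,4}:3  {1,3,4}:3  {2,3,4}:6
  start at 0(f): 12
  start at 1(e): 12
  start at 2(b): 6
sum over floor = 30

30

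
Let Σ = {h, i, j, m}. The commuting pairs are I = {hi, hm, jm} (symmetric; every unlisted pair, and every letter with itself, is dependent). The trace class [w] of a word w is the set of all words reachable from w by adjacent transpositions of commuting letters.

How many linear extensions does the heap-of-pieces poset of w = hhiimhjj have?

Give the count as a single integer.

40

drop 0:h onto floor
drop 1:h onto {0:h}
drop 2:i onto floor
drop 3:i onto {2:i}
drop 4:m onto {3:i}
drop 5:h onto {1:h}
drop 6:j onto {3:i, 5:h}
drop 7:j onto {6:j}
ground layer = {0:h, 2:i}
drop-orders for the pieces not yet dropped (sum over which currently-grounded one goes next):
  1 to go: {4} 1  {7} 1
  2 to go: {4,7} 2  {6,7} 1
  3 to go: {4,6,7} 3  {5,6,7} 1
  4 to go: {1,5,6,7} 1  {3,4,6,7} 3  {4,5,6,7} 4
  5 to go: {0,1,5,6,7} 1  {1,4,5,6,7} 5  {2,3,4,6,7} 3  {3,4,5,6,7} 7
  6 to go: {0,1,4,5,6,7} 6  {1,3,4,5,6,7} 12  {2,3,4,5,6,7} 10
  if 0:h drops first: 22 orders
  if 2:i drops first: 18 orders
heap linearizations: 40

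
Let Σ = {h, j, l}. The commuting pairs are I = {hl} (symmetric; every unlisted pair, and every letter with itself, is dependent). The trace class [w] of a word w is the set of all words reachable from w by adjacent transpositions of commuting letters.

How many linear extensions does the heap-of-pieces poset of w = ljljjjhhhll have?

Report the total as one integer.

10

0(l) covers ∅
1(j) covers 0:l
2(l) covers 1:j
3(j) covers 2:l
4(j) covers 3:j
5(j) covers 4:j
6(h) covers 5:j
7(h) covers 6:h
8(h) covers 7:h
9(l) covers 5:j
10(l) covers 9:l
floor of heap: 0:l
completions by unplaced set U, small U first (add the entries for U minus each lowest piece of U):
  |U|=1: {8}:1  {10}:1
  |U|=2: {7,8}:1  {8,10}:2  {9,10}:1
  |U|=3: {6,7,8}:1  {7,8,10}:3  {8,9,10}:3
  |U|=4: {6,7,8,10}:4  {7,8,9,10}:6
  |U|=5: {6,7,8,9,10}:10
  |U|=6: {5,6,7,8,9,10}:10
  |U|=7: {4,5,6,7,8,9,10}:10
  |U|=8: {3,4,5,6,7,8,9,10}:10
  |U|=9: {2,3,4,5,6,7,8,9,10}:10
  start at 0(l): 10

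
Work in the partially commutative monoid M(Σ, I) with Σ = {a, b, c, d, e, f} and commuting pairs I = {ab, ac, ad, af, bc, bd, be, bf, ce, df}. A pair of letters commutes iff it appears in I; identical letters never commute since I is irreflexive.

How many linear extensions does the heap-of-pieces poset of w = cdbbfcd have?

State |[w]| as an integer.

42

piece 0:c — minimal
piece 1:d rests on {0:c}
piece 2:b — minimal
piece 3:b rests on {2:b}
piece 4:f rests on {0:c}
piece 5:c rests on {1:d, 4:f}
piece 6:d rests on {5:c}
minimal pieces: {0:c, 2:b}
ways to finish when only these pieces remain (= sum over removing one remaining piece with nothing left below it):
  1 left: {3}→1  {6}→1
  2 left: {2,3}→1  {3,6}→2  {5,6}→1
  3 left: {1,5,6}→1  {2,3,6}→3  {3,5,6}→3  {4,5,6}→1
  4 left: {1,3,5,6}→4  {1,4,5,6}→2  {2,3,5,6}→6  {3,4,5,6}→4
  5 left: {0,1,4,5,6}→2  {1,2,3,5,6}→10  {1,3,4,5,6}→10  {2,3,4,5,6}→10
  placing 0:c first → 30 extensions
  placing 2:b first → 12 extensions
total linear extensions = 42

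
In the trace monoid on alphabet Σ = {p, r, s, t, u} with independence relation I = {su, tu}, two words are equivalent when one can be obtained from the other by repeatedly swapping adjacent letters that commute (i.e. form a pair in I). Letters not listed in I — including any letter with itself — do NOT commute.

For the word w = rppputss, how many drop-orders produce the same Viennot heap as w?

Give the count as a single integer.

#0=r has no predecessor
#1=p depends on [0:r]
#2=p depends on [1:p]
#3=p depends on [2:p]
#4=u depends on [3:p]
#5=t depends on [3:p]
#6=s depends on [5:t]
#7=s depends on [6:s]
sources: [0:r]
N(rest) = Σ N(rest − s) over sources s of rest; N(one piece) = 1:
  size 1 → [4]=1  [7]=1
  size 2 → [4,7]=2  [6,7]=1
  size 3 → [4,6,7]=3  [5,6,7]=1
  size 4 → [4,5,6,7]=4
  size 5 → [3,4,5,6,7]=4
  size 6 → [2,3,4,5,6,7]=4
  first=0(r) contributes 4

4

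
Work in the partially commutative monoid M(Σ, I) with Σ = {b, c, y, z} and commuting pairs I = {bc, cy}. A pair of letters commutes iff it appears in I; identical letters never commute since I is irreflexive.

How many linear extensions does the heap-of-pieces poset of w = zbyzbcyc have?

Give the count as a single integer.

#0=z has no predecessor
#1=b depends on [0:z]
#2=y depends on [1:b]
#3=z depends on [2:y]
#4=b depends on [3:z]
#5=c depends on [3:z]
#6=y depends on [4:b]
#7=c depends on [5:c]
sources: [0:z]
N(rest) = Σ N(rest − s) over sources s of rest; N(one piece) = 1:
  size 1 → [6]=1  [7]=1
  size 2 → [4,6]=1  [5,7]=1  [6,7]=2
  size 3 → [4,6,7]=3  [5,6,7]=3
  size 4 → [4,5,6,7]=6
  size 5 → [3,4,5,6,7]=6
  size 6 → [2,3,4,5,6,7]=6
  first=0(z) contributes 6

6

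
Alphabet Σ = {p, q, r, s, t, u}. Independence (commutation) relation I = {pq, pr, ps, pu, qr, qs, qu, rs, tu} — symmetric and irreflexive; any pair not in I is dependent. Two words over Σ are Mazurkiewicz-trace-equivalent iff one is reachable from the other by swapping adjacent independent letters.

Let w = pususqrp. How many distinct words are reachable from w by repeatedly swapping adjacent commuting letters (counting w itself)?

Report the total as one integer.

336

piece 0:p — minimal
piece 1:u — minimal
piece 2:s rests on {1:u}
piece 3:u rests on {2:s}
piece 4:s rests on {3:u}
piece 5:q — minimal
piece 6:r rests on {3:u}
piece 7:p rests on {0:p}
minimal pieces: {0:p, 1:u, 5:q}
ways to finish when only these pieces remain (= sum over removing one remaining piece with nothing left below it):
  1 left: {4}→1  {5}→1  {6}→1  {7}→1
  2 left: {0,7}→1  {4,5}→2  {4,6}→2  {4,7}→2  {5,6}→2  {5,7}→2  {6,7}→2
  3 left: {0,4,7}→3  {0,5,7}→3  {0,6,7}→3  {3,4,6}→2  {4,5,6}→6  {4,5,7}→6  {4,6,7}→6  {5,6,7}→6
  4 left: {0,4,5,7}→12  {0,4,6,7}→12  {0,5,6,7}→12  {2,3,4,6}→2  {3,4,5,6}→8  {3,4,6,7}→8  {4,5,6,7}→24
  5 left: {0,3,4,6,7}→20  {0,4,5,6,7}→60  {1,2,3,4,6}→2  {2,3,4,5,6}→10  {2,3,4,6,7}→10  {3,4,5,6,7}→40
  6 left: {0,2,3,4,6,7}→30  {0,3,4,5,6,7}→120  {1,2,3,4,5,6}→12  {1,2,3,4,6,7}→12  {2,3,4,5,6,7}→60
  placing 0:p first → 84 extensions
  placing 1:u first → 210 extensions
  placing 5:q first → 42 extensions
total linear extensions = 336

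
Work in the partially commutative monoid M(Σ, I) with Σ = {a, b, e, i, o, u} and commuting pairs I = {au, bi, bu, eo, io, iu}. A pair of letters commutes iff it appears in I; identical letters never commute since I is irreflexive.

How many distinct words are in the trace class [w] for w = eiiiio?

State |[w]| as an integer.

0(e) covers ∅
1(i) covers 0:e
2(i) covers 1:i
3(i) covers 2:i
4(i) covers 3:i
5(o) covers ∅
floor of heap: 0:e, 5:o
completions by unplaced set U, small U first (add the entries for U minus each lowest piece of U):
  |U|=1: {4}:1  {5}:1
  |U|=2: {3,4}:1  {4,5}:2
  |U|=3: {2,3,4}:1  {3,4,5}:3
  |U|=4: {1,2,3,4}:1  {2,3,4,5}:4
  start at 0(e): 5
  start at 5(o): 1
sum over floor = 6

6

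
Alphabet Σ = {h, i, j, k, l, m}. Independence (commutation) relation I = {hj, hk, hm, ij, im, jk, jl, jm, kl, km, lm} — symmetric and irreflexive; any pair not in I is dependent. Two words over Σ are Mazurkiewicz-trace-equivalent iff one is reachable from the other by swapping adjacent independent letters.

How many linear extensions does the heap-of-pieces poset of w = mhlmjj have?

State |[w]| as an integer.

90

drop 0:m onto floor
drop 1:h onto floor
drop 2:l onto {1:h}
drop 3:m onto {0:m}
drop 4:j onto floor
drop 5:j onto {4:j}
ground layer = {0:m, 1:h, 4:j}
drop-orders for the pieces not yet dropped (sum over which currently-grounded one goes next):
  1 to go: {2} 1  {3} 1  {5} 1
  2 to go: {0,3} 1  {1,2} 1  {2,3} 2  {2,5} 2  {3,5} 2  {4,5} 1
  3 to go: {0,2,3} 3  {0,3,5} 3  {1,2,3} 3  {1,2,5} 3  {2,3,5} 6  {2,4,5} 3  {3,4,5} 3
  4 to go: {0,1,2,3} 6  {0,2,3,5} 12  {0,3,4,5} 6  {1,2,3,5} 12  {1,2,4,5} 6  {2,3,4,5} 12
  if 0:m drops first: 30 orders
  if 1:h drops first: 30 orders
  if 4:j drops first: 30 orders
heap linearizations: 90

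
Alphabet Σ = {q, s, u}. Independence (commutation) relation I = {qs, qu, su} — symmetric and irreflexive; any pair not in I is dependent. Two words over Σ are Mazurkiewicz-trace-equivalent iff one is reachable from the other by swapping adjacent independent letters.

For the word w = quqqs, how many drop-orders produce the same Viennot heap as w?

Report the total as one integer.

20

0(q) covers ∅
1(u) covers ∅
2(q) covers 0:q
3(q) covers 2:q
4(s) covers ∅
floor of heap: 0:q, 1:u, 4:s
completions by unplaced set U, small U first (add the entries for U minus each lowest piece of U):
  |U|=1: {1}:1  {3}:1  {4}:1
  |U|=2: {1,3}:2  {1,4}:2  {2,3}:1  {3,4}:2
  |U|=3: {0,2,3}:1  {1,2,3}:3  {1,3,4}:6  {2,3,4}:3
  start at 0(q): 12
  start at 1(u): 4
  start at 4(s): 4
sum over floor = 20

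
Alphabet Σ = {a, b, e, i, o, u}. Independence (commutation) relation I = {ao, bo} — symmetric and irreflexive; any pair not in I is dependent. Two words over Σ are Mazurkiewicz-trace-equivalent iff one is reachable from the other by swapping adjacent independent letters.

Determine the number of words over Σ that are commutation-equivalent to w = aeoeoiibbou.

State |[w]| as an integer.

#0=a has no predecessor
#1=e depends on [0:a]
#2=o depends on [1:e]
#3=e depends on [2:o]
#4=o depends on [3:e]
#5=i depends on [4:o]
#6=i depends on [5:i]
#7=b depends on [6:i]
#8=b depends on [7:b]
#9=o depends on [6:i]
#10=u depends on [8:b, 9:o]
sources: [0:a]
N(rest) = Σ N(rest − s) over sources s of rest; N(one piece) = 1:
  size 1 → [10]=1
  size 2 → [8,10]=1  [9,10]=1
  size 3 → [7,8,10]=1  [8,9,10]=2
  size 4 → [7,8,9,10]=3
  size 5 → [6,7,8,9,10]=3
  size 6 → [5,6,7,8,9,10]=3
  size 7 → [4,5,6,7,8,9,10]=3
  size 8 → [3,4,5,6,7,8,9,10]=3
  size 9 → [2,3,4,5,6,7,8,9,10]=3
  first=0(a) contributes 3

3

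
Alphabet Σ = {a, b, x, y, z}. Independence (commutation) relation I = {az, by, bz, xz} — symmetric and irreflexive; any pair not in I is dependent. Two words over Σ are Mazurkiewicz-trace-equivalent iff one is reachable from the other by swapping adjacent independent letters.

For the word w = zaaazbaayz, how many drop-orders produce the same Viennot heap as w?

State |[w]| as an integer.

28

piece 0:z — minimal
piece 1:a — minimal
piece 2:a rests on {1:a}
piece 3:a rests on {2:a}
piece 4:z rests on {0:z}
piece 5:b rests on {3:a}
piece 6:a rests on {5:b}
piece 7:a rests on {6:a}
piece 8:y rests on {4:z, 7:a}
piece 9:z rests on {8:y}
minimal pieces: {0:z, 1:a}
ways to finish when only these pieces remain (= sum over removing one remaining piece with nothing left below it):
  1 left: {9}→1
  2 left: {8,9}→1
  3 left: {4,8,9}→1  {7,8,9}→1
  4 left: {0,4,8,9}→1  {4,7,8,9}→2  {6,7,8,9}→1
  5 left: {0,4,7,8,9}→3  {4,6,7,8,9}→3  {5,6,7,8,9}→1
  6 left: {0,4,6,7,8,9}→6  {3,5,6,7,8,9}→1  {4,5,6,7,8,9}→4
  7 left: {0,4,5,6,7,8,9}→10  {2,3,5,6,7,8,9}→1  {3,4,5,6,7,8,9}→5
  8 left: {0,3,4,5,6,7,8,9}→15  {1,2,3,5,6,7,8,9}→1  {2,3,4,5,6,7,8,9}→6
  placing 0:z first → 7 extensions
  placing 1:a first → 21 extensions
total linear extensions = 28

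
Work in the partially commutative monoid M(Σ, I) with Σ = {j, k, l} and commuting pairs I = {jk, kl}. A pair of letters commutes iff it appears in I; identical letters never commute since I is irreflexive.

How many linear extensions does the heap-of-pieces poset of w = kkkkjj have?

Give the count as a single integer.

15

drop 0:k onto floor
drop 1:k onto {0:k}
drop 2:k onto {1:k}
drop 3:k onto {2:k}
drop 4:j onto floor
drop 5:j onto {4:j}
ground layer = {0:k, 4:j}
drop-orders for the pieces not yet dropped (sum over which currently-grounded one goes next):
  1 to go: {3} 1  {5} 1
  2 to go: {2,3} 1  {3,5} 2  {4,5} 1
  3 to go: {1,2,3} 1  {2,3,5} 3  {3,4,5} 3
  4 to go: {0,1,2,3} 1  {1,2,3,5} 4  {2,3,4,5} 6
  if 0:k drops first: 10 orders
  if 4:j drops first: 5 orders
heap linearizations: 15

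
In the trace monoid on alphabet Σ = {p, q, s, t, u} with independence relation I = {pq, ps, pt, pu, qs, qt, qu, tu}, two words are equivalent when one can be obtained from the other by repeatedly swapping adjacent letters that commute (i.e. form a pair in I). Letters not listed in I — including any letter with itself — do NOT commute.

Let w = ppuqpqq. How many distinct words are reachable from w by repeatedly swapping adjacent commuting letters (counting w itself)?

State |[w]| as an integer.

piece 0:p — minimal
piece 1:p rests on {0:p}
piece 2:u — minimal
piece 3:q — minimal
piece 4:p rests on {1:p}
piece 5:q rests on {3:q}
piece 6:q rests on {5:q}
minimal pieces: {0:p, 2:u, 3:q}
ways to finish when only these pieces remain (= sum over removing one remaining piece with nothing left below it):
  1 left: {2}→1  {4}→1  {6}→1
  2 left: {1,4}→1  {2,4}→2  {2,6}→2  {4,6}→2  {5,6}→1
  3 left: {0,1,4}→1  {1,2,4}→3  {1,4,6}→3  {2,4,6}→6  {2,5,6}→3  {3,5,6}→1  {4,5,6}→3
  4 left: {0,1,2,4}→4  {0,1,4,6}→4  {1,2,4,6}→12  {1,4,5,6}→6  {2,3,5,6}→4  {2,4,5,6}→12  {3,4,5,6}→4
  5 left: {0,1,2,4,6}→20  {0,1,4,5,6}→10  {1,2,4,5,6}→30  {1,3,4,5,6}→10  {2,3,4,5,6}→20
  placing 0:p first → 60 extensions
  placing 2:u first → 20 extensions
  placing 3:q first → 60 extensions
total linear extensions = 140

140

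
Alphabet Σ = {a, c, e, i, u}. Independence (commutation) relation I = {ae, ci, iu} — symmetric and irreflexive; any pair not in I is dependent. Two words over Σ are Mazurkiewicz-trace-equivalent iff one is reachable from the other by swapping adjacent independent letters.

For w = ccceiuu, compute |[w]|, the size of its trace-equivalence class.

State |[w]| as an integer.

3

drop 0:c onto floor
drop 1:c onto {0:c}
drop 2:c onto {1:c}
drop 3:e onto {2:c}
drop 4:i onto {3:e}
drop 5:u onto {3:e}
drop 6:u onto {5:u}
ground layer = {0:c}
drop-orders for the pieces not yet dropped (sum over which currently-grounded one goes next):
  1 to go: {4} 1  {6} 1
  2 to go: {4,6} 2  {5,6} 1
  3 to go: {4,5,6} 3
  4 to go: {3,4,5,6} 3
  5 to go: {2,3,4,5,6} 3
  if 0:c drops first: 3 orders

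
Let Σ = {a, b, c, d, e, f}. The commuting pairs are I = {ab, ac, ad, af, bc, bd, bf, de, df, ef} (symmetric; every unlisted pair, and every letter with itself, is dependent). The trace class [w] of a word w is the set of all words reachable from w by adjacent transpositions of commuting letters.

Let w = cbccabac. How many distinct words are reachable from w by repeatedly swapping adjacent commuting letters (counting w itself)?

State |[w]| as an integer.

420

0(c) covers ∅
1(b) covers ∅
2(c) covers 0:c
3(c) covers 2:c
4(a) covers ∅
5(b) covers 1:b
6(a) covers 4:a
7(c) covers 3:c
floor of heap: 0:c, 1:b, 4:a
completions by unplaced set U, small U first (add the entries for U minus each lowest piece of U):
  |U|=1: {5}:1  {6}:1  {7}:1
  |U|=2: {1,5}:1  {3,7}:1  {4,6}:1  {5,6}:2  {5,7}:2  {6,7}:2
  |U|=3: {1,5,6}:3  {1,5,7}:3  {2,3,7}:1  {3,5,7}:3  {3,6,7}:3  {4,5,6}:3  {4,6,7}:3  {5,6,7}:6
  |U|=4: {0,2,3,7}:1  {1,3,5,7}:6  {1,4,5,6}:6  {1,5,6,7}:12  {2,3,5,7}:4  {2,3,6,7}:4  {3,4,6,7}:6  {3,5,6,7}:12  {4,5,6,7}:12
  |U|=5: {0,2,3,5,7}:5  {0,2,3,6,7}:5  {1,2,3,5,7}:10  {1,3,5,6,7}:30  {1,4,5,6,7}:30  {2,3,4,6,7}:10  {2,3,5,6,7}:20  {3,4,5,6,7}:30
  |U|=6: {0,1,2,3,5,7}:15  {0,2,3,4,6,7}:15  {0,2,3,5,6,7}:30  {1,2,3,5,6,7}:60  {1,3,4,5,6,7}:90  {2,3,4,5,6,7}:60
  start at 0(c): 210
  start at 1(b): 105
  start at 4(a): 105
sum over floor = 420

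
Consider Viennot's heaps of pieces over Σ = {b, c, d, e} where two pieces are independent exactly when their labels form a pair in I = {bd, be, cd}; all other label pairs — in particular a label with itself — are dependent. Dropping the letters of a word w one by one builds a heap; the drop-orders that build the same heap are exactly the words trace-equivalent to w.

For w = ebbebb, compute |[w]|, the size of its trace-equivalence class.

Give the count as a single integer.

15

#0=e has no predecessor
#1=b has no predecessor
#2=b depends on [1:b]
#3=e depends on [0:e]
#4=b depends on [2:b]
#5=b depends on [4:b]
sources: [0:e, 1:b]
N(rest) = Σ N(rest − s) over sources s of rest; N(one piece) = 1:
  size 1 → [3]=1  [5]=1
  size 2 → [0,3]=1  [3,5]=2  [4,5]=1
  size 3 → [0,3,5]=3  [2,4,5]=1  [3,4,5]=3
  size 4 → [0,3,4,5]=6  [1,2,4,5]=1  [2,3,4,5]=4
  first=0(e) contributes 5
  first=1(b) contributes 10
|[w]| = 15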